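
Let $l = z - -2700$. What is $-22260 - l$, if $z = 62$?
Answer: $-25022$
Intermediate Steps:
$l = 2762$ ($l = 62 - -2700 = 62 + 2700 = 2762$)
$-22260 - l = -22260 - 2762 = -25022$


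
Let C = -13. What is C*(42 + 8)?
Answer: -650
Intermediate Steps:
C*(42 + 8) = -13*(42 + 8) = -13*50 = -650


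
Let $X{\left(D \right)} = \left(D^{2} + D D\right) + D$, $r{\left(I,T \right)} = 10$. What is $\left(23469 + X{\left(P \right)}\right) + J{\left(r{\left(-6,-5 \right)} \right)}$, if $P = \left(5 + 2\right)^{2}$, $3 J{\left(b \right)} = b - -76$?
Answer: $\frac{85046}{3} \approx 28349.0$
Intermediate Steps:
$J{\left(b \right)} = \frac{76}{3} + \frac{b}{3}$ ($J{\left(b \right)} = \frac{b - -76}{3} = \frac{b + 76}{3} = \frac{76 + b}{3} = \frac{76}{3} + \frac{b}{3}$)
$P = 49$ ($P = 7^{2} = 49$)
$X{\left(D \right)} = D + 2 D^{2}$ ($X{\left(D \right)} = \left(D^{2} + D^{2}\right) + D = 2 D^{2} + D = D + 2 D^{2}$)
$\left(23469 + X{\left(P \right)}\right) + J{\left(r{\left(-6,-5 \right)} \right)} = \left(23469 + 49 \left(1 + 2 \cdot 49\right)\right) + \left(\frac{76}{3} + \frac{1}{3} \cdot 10\right) = \left(23469 + 49 \left(1 + 98\right)\right) + \left(\frac{76}{3} + \frac{10}{3}\right) = \left(23469 + 49 \cdot 99\right) + \frac{86}{3} = \left(23469 + 4851\right) + \frac{86}{3} = 28320 + \frac{86}{3} = \frac{85046}{3}$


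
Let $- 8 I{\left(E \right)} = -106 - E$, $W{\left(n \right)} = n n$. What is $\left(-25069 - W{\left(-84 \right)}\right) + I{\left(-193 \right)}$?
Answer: $- \frac{257087}{8} \approx -32136.0$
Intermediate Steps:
$W{\left(n \right)} = n^{2}$
$I{\left(E \right)} = \frac{53}{4} + \frac{E}{8}$ ($I{\left(E \right)} = - \frac{-106 - E}{8} = \frac{53}{4} + \frac{E}{8}$)
$\left(-25069 - W{\left(-84 \right)}\right) + I{\left(-193 \right)} = \left(-25069 - \left(-84\right)^{2}\right) + \left(\frac{53}{4} + \frac{1}{8} \left(-193\right)\right) = \left(-25069 - 7056\right) + \left(\frac{53}{4} - \frac{193}{8}\right) = \left(-25069 - 7056\right) - \frac{87}{8} = -32125 - \frac{87}{8} = - \frac{257087}{8}$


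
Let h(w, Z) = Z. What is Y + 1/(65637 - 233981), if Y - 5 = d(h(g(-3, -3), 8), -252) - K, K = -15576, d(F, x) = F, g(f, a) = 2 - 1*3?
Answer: 2624314615/168344 ≈ 15589.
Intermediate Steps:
g(f, a) = -1 (g(f, a) = 2 - 3 = -1)
Y = 15589 (Y = 5 + (8 - 1*(-15576)) = 5 + (8 + 15576) = 5 + 15584 = 15589)
Y + 1/(65637 - 233981) = 15589 + 1/(65637 - 233981) = 15589 + 1/(-168344) = 15589 - 1/168344 = 2624314615/168344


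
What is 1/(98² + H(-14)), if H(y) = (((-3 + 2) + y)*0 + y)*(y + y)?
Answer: 1/9996 ≈ 0.00010004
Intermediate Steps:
H(y) = 2*y² (H(y) = ((-1 + y)*0 + y)*(2*y) = (0 + y)*(2*y) = y*(2*y) = 2*y²)
1/(98² + H(-14)) = 1/(98² + 2*(-14)²) = 1/(9604 + 2*196) = 1/(9604 + 392) = 1/9996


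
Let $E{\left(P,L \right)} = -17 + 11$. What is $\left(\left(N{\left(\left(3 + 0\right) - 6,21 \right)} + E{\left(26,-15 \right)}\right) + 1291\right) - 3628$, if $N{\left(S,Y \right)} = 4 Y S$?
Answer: $-2595$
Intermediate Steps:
$E{\left(P,L \right)} = -6$
$N{\left(S,Y \right)} = 4 S Y$
$\left(\left(N{\left(\left(3 + 0\right) - 6,21 \right)} + E{\left(26,-15 \right)}\right) + 1291\right) - 3628 = \left(\left(4 \left(\left(3 + 0\right) - 6\right) 21 - 6\right) + 1291\right) - 3628 = \left(\left(4 \left(3 - 6\right) 21 - 6\right) + 1291\right) - 3628 = \left(\left(4 \left(-3\right) 21 - 6\right) + 1291\right) - 3628 = \left(\left(-252 - 6\right) + 1291\right) - 3628 = \left(-258 + 1291\right) - 3628 = 1033 - 3628 = -2595$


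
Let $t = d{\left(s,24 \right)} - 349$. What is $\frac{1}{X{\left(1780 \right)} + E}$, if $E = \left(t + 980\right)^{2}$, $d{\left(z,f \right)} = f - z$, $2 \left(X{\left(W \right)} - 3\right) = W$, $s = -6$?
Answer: $\frac{1}{437814} \approx 2.2841 \cdot 10^{-6}$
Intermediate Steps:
$X{\left(W \right)} = 3 + \frac{W}{2}$
$t = -319$ ($t = \left(24 - -6\right) - 349 = \left(24 + 6\right) - 349 = 30 - 349 = -319$)
$E = 436921$ ($E = \left(-319 + 980\right)^{2} = 661^{2} = 436921$)
$\frac{1}{X{\left(1780 \right)} + E} = \frac{1}{\left(3 + \frac{1}{2} \cdot 1780\right) + 436921} = \frac{1}{\left(3 + 890\right) + 436921} = \frac{1}{893 + 436921} = \frac{1}{437814}$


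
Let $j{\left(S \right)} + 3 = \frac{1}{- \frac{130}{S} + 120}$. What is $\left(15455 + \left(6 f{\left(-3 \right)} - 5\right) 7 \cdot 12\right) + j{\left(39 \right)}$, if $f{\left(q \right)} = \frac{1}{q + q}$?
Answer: $\frac{5231803}{350} \approx 14948.0$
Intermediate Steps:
$f{\left(q \right)} = \frac{1}{2 q}$
$j{\left(S \right)} = -3 + \frac{1}{120 - \frac{130}{S}}$ ($j{\left(S \right)} = -3 + \frac{1}{- \frac{130}{S} + 120} = -3 + \frac{1}{120 - \frac{130}{S}}$)
$\left(15455 + \left(6 f{\left(-3 \right)} - 5\right) 7 \cdot 12\right) + j{\left(39 \right)} = \left(15455 + \left(6 \frac{1}{2 \left(-3\right)} - 5\right) 7 \cdot 12\right) + \frac{390 - 14001}{10 \left(-13 + 12 \cdot 39\right)} = \left(15455 + \left(6 \cdot \frac{1}{2} \left(- \frac{1}{3}\right) - 5\right) 7 \cdot 12\right) + \frac{390 - 14001}{10 \left(-13 + 468\right)} = \left(15455 + \left(6 \left(- \frac{1}{6}\right) - 5\right) 7 \cdot 12\right) + \frac{1}{10} \cdot \frac{1}{455} \left(-13611\right) = \left(15455 + \left(-1 - 5\right) 7 \cdot 12\right) + \frac{1}{10} \cdot \frac{1}{455} \left(-13611\right) = \left(15455 + \left(-6\right) 7 \cdot 12\right) - \frac{1047}{350} = \left(15455 - 504\right) - \frac{1047}{350} = 14951 - \frac{1047}{350} = \frac{5231803}{350}$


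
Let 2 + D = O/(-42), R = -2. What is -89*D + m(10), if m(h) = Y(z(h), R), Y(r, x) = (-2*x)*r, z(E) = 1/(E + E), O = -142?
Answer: -12884/105 ≈ -122.70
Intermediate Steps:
z(E) = 1/(2*E)
D = 29/21 (D = -2 - 142/(-42) = -2 - 142*(-1/42) = -2 + 71/21 = 29/21 ≈ 1.3810)
Y(r, x) = -2*r*x
m(h) = 2/h (m(h) = -2*1/(2*h)*(-2) = 2/h)
-89*D + m(10) = -89*29/21 + 2/10 = -2581/21 + 2*(⅒) = -2581/21 + ⅕ = -12884/105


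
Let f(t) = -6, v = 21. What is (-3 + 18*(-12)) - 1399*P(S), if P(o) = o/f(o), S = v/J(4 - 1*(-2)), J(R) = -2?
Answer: -10669/4 ≈ -2667.3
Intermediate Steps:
S = -21/2 (S = 21/(-2) = 21*(-1/2) = -21/2 ≈ -10.500)
P(o) = -o/6 (P(o) = o/(-6) = o*(-1/6) = -o/6)
(-3 + 18*(-12)) - 1399*P(S) = (-3 + 18*(-12)) - (-1399)*(-21)/(6*2) = (-3 - 216) - 1399*7/4 = -219 - 9793/4 = -10669/4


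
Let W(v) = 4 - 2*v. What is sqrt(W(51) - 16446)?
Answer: 4*I*sqrt(1034) ≈ 128.62*I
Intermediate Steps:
sqrt(W(51) - 16446) = sqrt((4 - 2*51) - 16446) = sqrt((4 - 102) - 16446) = sqrt(-98 - 16446) = sqrt(-16544) = 4*I*sqrt(1034)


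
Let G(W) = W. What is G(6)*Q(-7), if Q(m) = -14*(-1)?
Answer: 84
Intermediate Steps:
Q(m) = 14
G(6)*Q(-7) = 6*14 = 84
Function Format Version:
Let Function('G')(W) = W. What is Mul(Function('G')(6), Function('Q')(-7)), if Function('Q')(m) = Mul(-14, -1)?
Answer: 84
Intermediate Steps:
Function('Q')(m) = 14
Mul(Function('G')(6), Function('Q')(-7)) = Mul(6, 14) = 84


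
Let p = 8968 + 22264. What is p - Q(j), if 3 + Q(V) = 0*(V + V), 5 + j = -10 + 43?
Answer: 31235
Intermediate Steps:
j = 28 (j = -5 + (-10 + 43) = -5 + 33 = 28)
Q(V) = -3 (Q(V) = -3 + 0*(V + V) = -3 + 0*(2*V) = -3 + 0 = -3)
p = 31232
p - Q(j) = 31232 - 1*(-3) = 31232 + 3 = 31235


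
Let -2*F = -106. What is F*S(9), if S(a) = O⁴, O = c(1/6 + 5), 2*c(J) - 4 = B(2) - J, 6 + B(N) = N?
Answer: 48946613/20736 ≈ 2360.5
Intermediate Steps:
B(N) = -6 + N
c(J) = -J/2 (c(J) = 2 + ((-6 + 2) - J)/2 = 2 + (-4 - J)/2 = 2 + (-2 - J/2) = -J/2)
O = -31/12 (O = -(1/6 + 5)/2 = -(⅙ + 5)/2 = -½*31/6 = -31/12 ≈ -2.5833)
F = 53 (F = -½*(-106) = 53)
S(a) = 923521/20736 (S(a) = (-31/12)⁴ = 923521/20736)
F*S(9) = 53*(923521/20736) = 48946613/20736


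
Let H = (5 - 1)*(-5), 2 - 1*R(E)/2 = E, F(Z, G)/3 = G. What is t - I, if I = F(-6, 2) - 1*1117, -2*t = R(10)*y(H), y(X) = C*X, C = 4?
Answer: 471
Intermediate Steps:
F(Z, G) = 3*G
R(E) = 4 - 2*E
H = -20 (H = 4*(-5) = -20)
y(X) = 4*X
t = -640 (t = -(4 - 2*10)*4*(-20)/2 = -(4 - 20)*(-80)/2 = -(-8)*(-80) = -1/2*1280 = -640)
I = -1111 (I = 3*2 - 1*1117 = 6 - 1117 = -1111)
t - I = -640 - 1*(-1111) = -640 + 1111 = 471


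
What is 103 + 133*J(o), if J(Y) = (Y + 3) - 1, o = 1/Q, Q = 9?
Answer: 3454/9 ≈ 383.78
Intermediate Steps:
o = ⅑ (o = 1/9 = ⅑ ≈ 0.11111)
J(Y) = 2 + Y (J(Y) = (3 + Y) - 1 = 2 + Y)
103 + 133*J(o) = 103 + 133*(2 + ⅑) = 103 + 133*(19/9) = 103 + 2527/9 = 3454/9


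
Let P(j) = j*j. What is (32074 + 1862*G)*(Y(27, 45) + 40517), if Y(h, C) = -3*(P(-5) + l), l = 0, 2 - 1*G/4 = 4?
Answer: 694712676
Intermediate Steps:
G = -8 (G = 8 - 4*4 = 8 - 16 = -8)
P(j) = j**2
Y(h, C) = -75 (Y(h, C) = -3*((-5)**2 + 0) = -3*(25 + 0) = -3*25 = -75)
(32074 + 1862*G)*(Y(27, 45) + 40517) = (32074 + 1862*(-8))*(-75 + 40517) = (32074 - 14896)*40442 = 17178*40442 = 694712676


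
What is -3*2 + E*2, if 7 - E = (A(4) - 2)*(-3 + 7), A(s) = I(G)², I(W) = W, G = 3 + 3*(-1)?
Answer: 24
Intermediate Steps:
G = 0 (G = 3 - 3 = 0)
A(s) = 0 (A(s) = 0² = 0)
E = 15 (E = 7 - (0 - 2)*(-3 + 7) = 7 - (-2)*4 = 7 - 1*(-8) = 7 + 8 = 15)
-3*2 + E*2 = -3*2 + 15*2 = -6 + 30 = 24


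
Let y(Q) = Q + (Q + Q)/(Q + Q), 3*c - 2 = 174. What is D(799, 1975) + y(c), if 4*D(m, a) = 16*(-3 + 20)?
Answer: 383/3 ≈ 127.67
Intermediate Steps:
D(m, a) = 68 (D(m, a) = (16*(-3 + 20))/4 = (16*17)/4 = (¼)*272 = 68)
c = 176/3 (c = ⅔ + (⅓)*174 = ⅔ + 58 = 176/3 ≈ 58.667)
y(Q) = 1 + Q (y(Q) = Q + (2*Q)/((2*Q)) = Q + (2*Q)*(1/(2*Q)) = Q + 1 = 1 + Q)
D(799, 1975) + y(c) = 68 + (1 + 176/3) = 68 + 179/3 = 383/3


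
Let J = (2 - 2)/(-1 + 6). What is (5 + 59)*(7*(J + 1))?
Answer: 448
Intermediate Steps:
J = 0 (J = 0/5 = 0*(1/5) = 0)
(5 + 59)*(7*(J + 1)) = (5 + 59)*(7*(0 + 1)) = 64*(7*1) = 64*7 = 448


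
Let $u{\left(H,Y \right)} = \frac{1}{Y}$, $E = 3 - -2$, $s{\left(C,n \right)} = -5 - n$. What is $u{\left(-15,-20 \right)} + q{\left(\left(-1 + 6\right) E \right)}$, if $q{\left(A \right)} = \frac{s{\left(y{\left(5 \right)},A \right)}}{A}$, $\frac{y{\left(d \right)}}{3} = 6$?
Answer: $- \frac{5}{4} \approx -1.25$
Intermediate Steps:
$y{\left(d \right)} = 18$ ($y{\left(d \right)} = 3 \cdot 6 = 18$)
$E = 5$ ($E = 3 + 2 = 5$)
$q{\left(A \right)} = \frac{-5 - A}{A}$
$u{\left(-15,-20 \right)} + q{\left(\left(-1 + 6\right) E \right)} = \frac{1}{-20} + \frac{-5 - \left(-1 + 6\right) 5}{\left(-1 + 6\right) 5} = - \frac{1}{20} + \frac{-5 - 5 \cdot 5}{5 \cdot 5} = - \frac{1}{20} + \frac{-5 - 25}{25} = - \frac{1}{20} + \frac{1}{25} \left(-30\right) = - \frac{1}{20} - \frac{6}{5} = - \frac{5}{4}$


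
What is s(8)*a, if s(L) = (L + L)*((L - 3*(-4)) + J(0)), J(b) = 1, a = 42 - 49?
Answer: -2352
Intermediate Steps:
a = -7
s(L) = 2*L*(13 + L) (s(L) = (L + L)*((L - 3*(-4)) + 1) = (2*L)*((L + 12) + 1) = (2*L)*((12 + L) + 1) = (2*L)*(13 + L) = 2*L*(13 + L))
s(8)*a = (2*8*(13 + 8))*(-7) = (2*8*21)*(-7) = 336*(-7) = -2352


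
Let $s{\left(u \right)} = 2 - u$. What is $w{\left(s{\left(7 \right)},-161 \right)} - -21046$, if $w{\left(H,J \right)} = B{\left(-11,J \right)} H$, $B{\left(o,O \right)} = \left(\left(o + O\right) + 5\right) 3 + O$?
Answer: $24356$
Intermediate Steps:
$B{\left(o,O \right)} = 15 + 3 o + 4 O$ ($B{\left(o,O \right)} = \left(\left(O + o\right) + 5\right) 3 + O = \left(5 + O + o\right) 3 + O = \left(15 + 3 O + 3 o\right) + O = 15 + 3 o + 4 O$)
$w{\left(H,J \right)} = H \left(-18 + 4 J\right)$ ($w{\left(H,J \right)} = \left(15 + 3 \left(-11\right) + 4 J\right) H = \left(15 - 33 + 4 J\right) H = \left(-18 + 4 J\right) H = H \left(-18 + 4 J\right)$)
$w{\left(s{\left(7 \right)},-161 \right)} - -21046 = 2 \left(2 - 7\right) \left(-9 + 2 \left(-161\right)\right) - -21046 = 2 \left(2 - 7\right) \left(-9 - 322\right) + 21046 = 2 \left(-5\right) \left(-331\right) + 21046 = 3310 + 21046 = 24356$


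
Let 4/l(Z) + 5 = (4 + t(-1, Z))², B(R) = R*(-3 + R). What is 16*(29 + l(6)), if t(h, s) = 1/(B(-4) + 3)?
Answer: 1270496/2705 ≈ 469.68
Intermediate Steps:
t(h, s) = 1/31 (t(h, s) = 1/(-4*(-3 - 4) + 3) = 1/(-4*(-7) + 3) = 1/(28 + 3) = 1/31)
l(Z) = 961/2705 (l(Z) = 4/(-5 + (4 + 1/31)²) = 4/(-5 + (125/31)²) = 4/(-5 + 15625/961) = 4/(10820/961) = 4*(961/10820) = 961/2705)
16*(29 + l(6)) = 16*(29 + 961/2705) = 16*(79406/2705) = 1270496/2705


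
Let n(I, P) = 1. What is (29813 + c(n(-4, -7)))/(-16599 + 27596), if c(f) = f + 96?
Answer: 29910/10997 ≈ 2.7198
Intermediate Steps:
c(f) = 96 + f
(29813 + c(n(-4, -7)))/(-16599 + 27596) = (29813 + (96 + 1))/(-16599 + 27596) = (29813 + 97)/10997 = 29910*(1/10997) = 29910/10997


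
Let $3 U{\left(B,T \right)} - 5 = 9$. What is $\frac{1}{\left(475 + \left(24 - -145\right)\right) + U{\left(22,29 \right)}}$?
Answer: $\frac{3}{1946} \approx 0.0015416$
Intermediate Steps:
$U{\left(B,T \right)} = \frac{14}{3}$ ($U{\left(B,T \right)} = \frac{5}{3} + \frac{1}{3} \cdot 9 = \frac{5}{3} + 3 = \frac{14}{3}$)
$\frac{1}{\left(475 + \left(24 - -145\right)\right) + U{\left(22,29 \right)}} = \frac{1}{\left(475 + \left(24 - -145\right)\right) + \frac{14}{3}} = \frac{1}{\left(475 + \left(24 + 145\right)\right) + \frac{14}{3}} = \frac{1}{\left(475 + 169\right) + \frac{14}{3}} = \frac{1}{644 + \frac{14}{3}} = \frac{1}{\frac{1946}{3}} = \frac{3}{1946}$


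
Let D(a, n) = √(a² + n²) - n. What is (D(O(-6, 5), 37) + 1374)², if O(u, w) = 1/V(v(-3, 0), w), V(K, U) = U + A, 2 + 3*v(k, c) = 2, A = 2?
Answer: (9359 + √67082)²/49 ≈ 1.8879e+6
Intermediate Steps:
v(k, c) = 0 (v(k, c) = -⅔ + (⅓)*2 = -⅔ + ⅔ = 0)
V(K, U) = 2 + U (V(K, U) = U + 2 = 2 + U)
O(u, w) = 1/(2 + w)
(D(O(-6, 5), 37) + 1374)² = ((√((1/(2 + 5))² + 37²) - 1*37) + 1374)² = ((√((1/7)² + 1369) - 37) + 1374)² = ((√((⅐)² + 1369) - 37) + 1374)² = ((√(1/49 + 1369) - 37) + 1374)² = ((√(67082/49) - 37) + 1374)² = ((√67082/7 - 37) + 1374)² = ((-37 + √67082/7) + 1374)² = (1337 + √67082/7)²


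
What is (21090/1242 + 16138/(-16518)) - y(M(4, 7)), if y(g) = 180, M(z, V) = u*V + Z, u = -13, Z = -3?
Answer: -93456746/569871 ≈ -164.00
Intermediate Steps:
M(z, V) = -3 - 13*V (M(z, V) = -13*V - 3 = -3 - 13*V)
(21090/1242 + 16138/(-16518)) - y(M(4, 7)) = (21090/1242 + 16138/(-16518)) - 1*180 = (21090*(1/1242) + 16138*(-1/16518)) - 180 = (3515/207 - 8069/8259) - 180 = 9120034/569871 - 180 = -93456746/569871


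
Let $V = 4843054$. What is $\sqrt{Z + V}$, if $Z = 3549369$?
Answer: $\sqrt{8392423} \approx 2897.0$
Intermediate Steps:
$\sqrt{Z + V} = \sqrt{3549369 + 4843054} = \sqrt{8392423}$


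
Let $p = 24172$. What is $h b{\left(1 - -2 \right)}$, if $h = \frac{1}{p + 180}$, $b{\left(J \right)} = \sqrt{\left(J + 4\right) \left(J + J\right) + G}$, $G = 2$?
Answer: $\frac{\sqrt{11}}{12176} \approx 0.00027239$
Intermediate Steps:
$b{\left(J \right)} = \sqrt{2 + 2 J \left(4 + J\right)}$ ($b{\left(J \right)} = \sqrt{\left(J + 4\right) \left(J + J\right) + 2} = \sqrt{\left(4 + J\right) 2 J + 2} = \sqrt{2 J \left(4 + J\right) + 2} = \sqrt{2 + 2 J \left(4 + J\right)}$)
$h = \frac{1}{24352}$ ($h = \frac{1}{24172 + 180} = \frac{1}{24352} \approx 4.1064 \cdot 10^{-5}$)
$h b{\left(1 - -2 \right)} = \frac{\sqrt{2 + 2 \left(1 - -2\right)^{2} + 8 \left(1 - -2\right)}}{24352} = \frac{\sqrt{2 + 2 \left(1 + 2\right)^{2} + 8 \left(1 + 2\right)}}{24352} = \frac{\sqrt{2 + 2 \cdot 3^{2} + 8 \cdot 3}}{24352} = \frac{\sqrt{2 + 2 \cdot 9 + 24}}{24352} = \frac{\sqrt{2 + 18 + 24}}{24352} = \frac{\sqrt{44}}{24352} = \frac{2 \sqrt{11}}{24352} = \frac{\sqrt{11}}{12176}$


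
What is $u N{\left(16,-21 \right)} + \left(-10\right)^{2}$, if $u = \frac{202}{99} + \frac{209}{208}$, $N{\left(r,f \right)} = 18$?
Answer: $\frac{177107}{1144} \approx 154.81$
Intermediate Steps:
$u = \frac{62707}{20592}$ ($u = 202 \cdot \frac{1}{99} + 209 \cdot \frac{1}{208} = \frac{202}{99} + \frac{209}{208} = \frac{62707}{20592} \approx 3.0452$)
$u N{\left(16,-21 \right)} + \left(-10\right)^{2} = \frac{62707}{20592} \cdot 18 + \left(-10\right)^{2} = \frac{62707}{1144} + 100 = \frac{177107}{1144}$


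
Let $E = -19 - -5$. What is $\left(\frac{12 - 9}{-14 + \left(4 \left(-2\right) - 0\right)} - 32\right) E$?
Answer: $\frac{4949}{11} \approx 449.91$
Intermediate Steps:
$E = -14$ ($E = -19 + 5 = -14$)
$\left(\frac{12 - 9}{-14 + \left(4 \left(-2\right) - 0\right)} - 32\right) E = \left(\frac{12 - 9}{-14 + \left(4 \left(-2\right) - 0\right)} - 32\right) \left(-14\right) = \left(\frac{3}{-14 + \left(-8 + 0\right)} - 32\right) \left(-14\right) = \left(\frac{3}{-14 - 8} - 32\right) \left(-14\right) = \left(\frac{3}{-22} - 32\right) \left(-14\right) = \left(3 \left(- \frac{1}{22}\right) - 32\right) \left(-14\right) = \left(- \frac{3}{22} - 32\right) \left(-14\right) = \left(- \frac{707}{22}\right) \left(-14\right) = \frac{4949}{11}$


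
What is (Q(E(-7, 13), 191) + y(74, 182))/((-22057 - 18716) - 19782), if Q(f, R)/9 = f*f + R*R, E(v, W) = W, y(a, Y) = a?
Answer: -329924/60555 ≈ -5.4483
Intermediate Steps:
Q(f, R) = 9*R**2 + 9*f**2 (Q(f, R) = 9*(f*f + R*R) = 9*(f**2 + R**2) = 9*(R**2 + f**2) = 9*R**2 + 9*f**2)
(Q(E(-7, 13), 191) + y(74, 182))/((-22057 - 18716) - 19782) = ((9*191**2 + 9*13**2) + 74)/((-22057 - 18716) - 19782) = ((9*36481 + 9*169) + 74)/(-40773 - 19782) = ((328329 + 1521) + 74)/(-60555) = (329850 + 74)*(-1/60555) = 329924*(-1/60555) = -329924/60555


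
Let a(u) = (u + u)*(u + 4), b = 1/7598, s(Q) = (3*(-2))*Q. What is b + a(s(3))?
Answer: 3829393/7598 ≈ 504.00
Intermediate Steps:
s(Q) = -6*Q
b = 1/7598 ≈ 0.00013161
a(u) = 2*u*(4 + u) (a(u) = (2*u)*(4 + u) = 2*u*(4 + u))
b + a(s(3)) = 1/7598 + 2*(-6*3)*(4 - 6*3) = 1/7598 + 2*(-18)*(4 - 18) = 1/7598 + 2*(-18)*(-14) = 1/7598 + 504 = 3829393/7598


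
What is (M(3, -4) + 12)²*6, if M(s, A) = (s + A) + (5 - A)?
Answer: 2400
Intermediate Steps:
M(s, A) = 5 + s (M(s, A) = (A + s) + (5 - A) = 5 + s)
(M(3, -4) + 12)²*6 = ((5 + 3) + 12)²*6 = (8 + 12)²*6 = 20²*6 = 400*6 = 2400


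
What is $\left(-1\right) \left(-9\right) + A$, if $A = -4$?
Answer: $5$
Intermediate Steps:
$\left(-1\right) \left(-9\right) + A = \left(-1\right) \left(-9\right) - 4 = 9 - 4 = 5$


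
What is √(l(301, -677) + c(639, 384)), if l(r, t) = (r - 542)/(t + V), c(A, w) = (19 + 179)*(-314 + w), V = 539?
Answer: √263983098/138 ≈ 117.74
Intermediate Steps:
c(A, w) = -62172 + 198*w (c(A, w) = 198*(-314 + w) = -62172 + 198*w)
l(r, t) = (-542 + r)/(539 + t) (l(r, t) = (r - 542)/(t + 539) = (-542 + r)/(539 + t))
√(l(301, -677) + c(639, 384)) = √((-542 + 301)/(539 - 677) + (-62172 + 198*384)) = √(-241/(-138) + (-62172 + 76032)) = √(-1/138*(-241) + 13860) = √(241/138 + 13860) = √(1912921/138) = √263983098/138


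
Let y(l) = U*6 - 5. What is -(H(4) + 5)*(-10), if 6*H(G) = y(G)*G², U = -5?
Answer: -2650/3 ≈ -883.33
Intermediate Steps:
y(l) = -35 (y(l) = -5*6 - 5 = -30 - 5 = -35)
H(G) = -35*G²/6 (H(G) = (-35*G²)/6 = -35*G²/6)
-(H(4) + 5)*(-10) = -(-35/6*4² + 5)*(-10) = -(-35/6*16 + 5)*(-10) = -(-280/3 + 5)*(-10) = -1*(-265/3)*(-10) = (265/3)*(-10) = -2650/3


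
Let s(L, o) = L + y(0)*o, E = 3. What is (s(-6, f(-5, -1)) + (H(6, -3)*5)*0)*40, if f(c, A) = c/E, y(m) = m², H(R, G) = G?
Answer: -240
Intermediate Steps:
f(c, A) = c/3
s(L, o) = L (s(L, o) = L + 0²*o = L + 0*o = L + 0 = L)
(s(-6, f(-5, -1)) + (H(6, -3)*5)*0)*40 = (-6 - 3*5*0)*40 = (-6 - 15*0)*40 = (-6 + 0)*40 = -6*40 = -240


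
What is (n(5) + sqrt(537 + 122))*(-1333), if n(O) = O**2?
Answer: -33325 - 1333*sqrt(659) ≈ -67545.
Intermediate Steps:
(n(5) + sqrt(537 + 122))*(-1333) = (5**2 + sqrt(537 + 122))*(-1333) = (25 + sqrt(659))*(-1333) = -33325 - 1333*sqrt(659)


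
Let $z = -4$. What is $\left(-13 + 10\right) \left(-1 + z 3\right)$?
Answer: $39$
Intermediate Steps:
$\left(-13 + 10\right) \left(-1 + z 3\right) = \left(-13 + 10\right) \left(-1 - 12\right) = - 3 \left(-1 - 12\right) = \left(-3\right) \left(-13\right) = 39$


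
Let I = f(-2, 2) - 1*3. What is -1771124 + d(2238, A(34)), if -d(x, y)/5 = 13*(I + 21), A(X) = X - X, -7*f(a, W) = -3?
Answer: -12406253/7 ≈ -1.7723e+6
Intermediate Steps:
f(a, W) = 3/7 (f(a, W) = -⅐*(-3) = 3/7)
A(X) = 0
I = -18/7 (I = 3/7 - 1*3 = 3/7 - 3 = -18/7 ≈ -2.5714)
d(x, y) = -8385/7 (d(x, y) = -65*(-18/7 + 21) = -65*129/7 = -5*1677/7 = -8385/7)
-1771124 + d(2238, A(34)) = -1771124 - 8385/7 = -12406253/7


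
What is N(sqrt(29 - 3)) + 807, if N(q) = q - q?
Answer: 807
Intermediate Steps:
N(q) = 0
N(sqrt(29 - 3)) + 807 = 0 + 807 = 807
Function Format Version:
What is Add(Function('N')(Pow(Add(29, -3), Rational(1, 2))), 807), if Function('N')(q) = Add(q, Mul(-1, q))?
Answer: 807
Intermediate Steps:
Function('N')(q) = 0
Add(Function('N')(Pow(Add(29, -3), Rational(1, 2))), 807) = Add(0, 807) = 807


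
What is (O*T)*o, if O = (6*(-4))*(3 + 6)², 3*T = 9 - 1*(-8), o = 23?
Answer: -253368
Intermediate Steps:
T = 17/3 (T = (9 - 1*(-8))/3 = (9 + 8)/3 = (⅓)*17 = 17/3 ≈ 5.6667)
O = -1944 (O = -24*9² = -24*81 = -1944)
(O*T)*o = -1944*17/3*23 = -11016*23 = -253368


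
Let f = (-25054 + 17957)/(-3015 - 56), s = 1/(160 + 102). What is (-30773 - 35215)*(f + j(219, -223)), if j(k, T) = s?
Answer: -61450830090/402301 ≈ -1.5275e+5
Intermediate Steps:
s = 1/262 ≈ 0.0038168
j(k, T) = 1/262
f = 7097/3071 (f = -7097/(-3071) = -7097*(-1/3071) = 7097/3071 ≈ 2.3110)
(-30773 - 35215)*(f + j(219, -223)) = (-30773 - 35215)*(7097/3071 + 1/262) = -65988*1862485/804602 = -61450830090/402301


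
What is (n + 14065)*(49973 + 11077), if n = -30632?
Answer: -1011415350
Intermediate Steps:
(n + 14065)*(49973 + 11077) = (-30632 + 14065)*(49973 + 11077) = -16567*61050 = -1011415350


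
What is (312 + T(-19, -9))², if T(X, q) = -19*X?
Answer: 452929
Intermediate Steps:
(312 + T(-19, -9))² = (312 - 19*(-19))² = (312 + 361)² = 673² = 452929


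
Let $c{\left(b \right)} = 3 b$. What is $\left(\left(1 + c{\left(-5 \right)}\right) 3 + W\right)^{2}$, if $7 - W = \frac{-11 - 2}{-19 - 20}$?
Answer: $\frac{11236}{9} \approx 1248.4$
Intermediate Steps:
$W = \frac{20}{3}$ ($W = 7 - \frac{-11 - 2}{-19 - 20} = 7 - - \frac{13}{-39} = 7 - \left(-13\right) \left(- \frac{1}{39}\right) = 7 - \frac{1}{3} = \frac{20}{3} \approx 6.6667$)
$\left(\left(1 + c{\left(-5 \right)}\right) 3 + W\right)^{2} = \left(\left(1 + 3 \left(-5\right)\right) 3 + \frac{20}{3}\right)^{2} = \left(\left(1 - 15\right) 3 + \frac{20}{3}\right)^{2} = \left(\left(-14\right) 3 + \frac{20}{3}\right)^{2} = \left(-42 + \frac{20}{3}\right)^{2} = \left(- \frac{106}{3}\right)^{2} = \frac{11236}{9}$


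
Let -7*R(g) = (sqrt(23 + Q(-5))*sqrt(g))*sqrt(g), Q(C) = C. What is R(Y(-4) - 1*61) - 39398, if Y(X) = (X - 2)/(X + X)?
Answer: -39398 + 723*sqrt(2)/28 ≈ -39362.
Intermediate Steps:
Y(X) = (-2 + X)/(2*X) (Y(X) = (-2 + X)/((2*X)) = (-2 + X)*(1/(2*X)) = (-2 + X)/(2*X))
R(g) = -3*g*sqrt(2)/7 (R(g) = -sqrt(23 - 5)*sqrt(g)*sqrt(g)/7 = -sqrt(18)*sqrt(g)*sqrt(g)/7 = -(3*sqrt(2))*sqrt(g)*sqrt(g)/7 = -3*sqrt(2)*sqrt(g)*sqrt(g)/7 = -3*g*sqrt(2)/7)
R(Y(-4) - 1*61) - 39398 = -3*((1/2)*(-2 - 4)/(-4) - 1*61)*sqrt(2)/7 - 39398 = -3*((1/2)*(-1/4)*(-6) - 61)*sqrt(2)/7 - 39398 = -3*(3/4 - 61)*sqrt(2)/7 - 39398 = -3/7*(-241/4)*sqrt(2) - 39398 = 723*sqrt(2)/28 - 39398 = -39398 + 723*sqrt(2)/28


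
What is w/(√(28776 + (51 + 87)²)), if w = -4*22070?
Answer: -8828*√11955/2391 ≈ -403.70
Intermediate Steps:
w = -88280
w/(√(28776 + (51 + 87)²)) = -88280/√(28776 + (51 + 87)²) = -88280/√(28776 + 138²) = -88280/√(28776 + 19044) = -88280*√11955/23910 = -8828*√11955/2391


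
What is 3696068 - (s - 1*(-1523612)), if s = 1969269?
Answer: 203187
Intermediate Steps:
3696068 - (s - 1*(-1523612)) = 3696068 - (1969269 - 1*(-1523612)) = 3696068 - (1969269 + 1523612) = 3696068 - 1*3492881 = 3696068 - 3492881 = 203187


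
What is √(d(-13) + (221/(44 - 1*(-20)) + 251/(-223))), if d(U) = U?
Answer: I*√33966691/1784 ≈ 3.2669*I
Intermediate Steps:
√(d(-13) + (221/(44 - 1*(-20)) + 251/(-223))) = √(-13 + (221/(44 - 1*(-20)) + 251/(-223))) = √(-13 + (221/(44 + 20) + 251*(-1/223))) = √(-13 + (221/64 - 251/223)) = √(-13 + 33219/14272) = √(-152317/14272) = I*√33966691/1784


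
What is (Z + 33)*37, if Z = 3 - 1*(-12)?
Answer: 1776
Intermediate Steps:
Z = 15 (Z = 3 + 12 = 15)
(Z + 33)*37 = (15 + 33)*37 = 48*37 = 1776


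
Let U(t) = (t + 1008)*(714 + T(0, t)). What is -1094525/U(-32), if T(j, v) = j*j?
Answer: -1094525/696864 ≈ -1.5706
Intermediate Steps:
T(j, v) = j²
U(t) = 719712 + 714*t (U(t) = (t + 1008)*(714 + 0²) = (1008 + t)*(714 + 0) = (1008 + t)*714 = 719712 + 714*t)
-1094525/U(-32) = -1094525/(719712 + 714*(-32)) = -1094525/(719712 - 22848) = -1094525/696864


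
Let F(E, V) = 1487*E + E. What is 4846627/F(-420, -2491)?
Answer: -4846627/624960 ≈ -7.7551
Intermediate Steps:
F(E, V) = 1488*E
4846627/F(-420, -2491) = 4846627/((1488*(-420))) = 4846627/(-624960) = 4846627*(-1/624960) = -4846627/624960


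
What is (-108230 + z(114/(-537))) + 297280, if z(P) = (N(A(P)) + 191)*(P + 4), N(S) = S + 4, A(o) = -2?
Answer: 33970804/179 ≈ 1.8978e+5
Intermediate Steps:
N(S) = 4 + S
z(P) = 772 + 193*P (z(P) = ((4 - 2) + 191)*(P + 4) = (2 + 191)*(4 + P) = 193*(4 + P) = 772 + 193*P)
(-108230 + z(114/(-537))) + 297280 = (-108230 + (772 + 193*(114/(-537)))) + 297280 = (-108230 + (772 + 193*(114*(-1/537)))) + 297280 = (-108230 + (772 + 193*(-38/179))) + 297280 = (-108230 + (772 - 7334/179)) + 297280 = (-108230 + 130854/179) + 297280 = -19242316/179 + 297280 = 33970804/179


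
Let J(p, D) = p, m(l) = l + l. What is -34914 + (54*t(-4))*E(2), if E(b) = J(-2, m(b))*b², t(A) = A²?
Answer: -41826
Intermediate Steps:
m(l) = 2*l
E(b) = -2*b²
-34914 + (54*t(-4))*E(2) = -34914 + (54*(-4)²)*(-2*2²) = -34914 + (54*16)*(-2*4) = -34914 + 864*(-8) = -34914 - 6912 = -41826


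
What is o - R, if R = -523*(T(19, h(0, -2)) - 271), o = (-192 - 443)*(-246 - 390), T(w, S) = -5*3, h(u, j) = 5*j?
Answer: 254282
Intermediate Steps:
T(w, S) = -15
o = 403860 (o = -635*(-636) = 403860)
R = 149578 (R = -523*(-15 - 271) = -523*(-286) = 149578)
o - R = 403860 - 1*149578 = 403860 - 149578 = 254282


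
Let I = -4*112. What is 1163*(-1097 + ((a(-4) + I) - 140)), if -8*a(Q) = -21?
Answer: -15652817/8 ≈ -1.9566e+6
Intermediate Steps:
I = -448
a(Q) = 21/8 (a(Q) = -⅛*(-21) = 21/8)
1163*(-1097 + ((a(-4) + I) - 140)) = 1163*(-1097 + ((21/8 - 448) - 140)) = 1163*(-1097 + (-3563/8 - 140)) = 1163*(-1097 - 4683/8) = 1163*(-13459/8) = -15652817/8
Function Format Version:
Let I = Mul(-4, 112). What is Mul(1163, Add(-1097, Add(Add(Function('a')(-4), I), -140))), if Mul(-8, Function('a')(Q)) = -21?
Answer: Rational(-15652817, 8) ≈ -1.9566e+6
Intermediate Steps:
I = -448
Function('a')(Q) = Rational(21, 8) (Function('a')(Q) = Mul(Rational(-1, 8), -21) = Rational(21, 8))
Mul(1163, Add(-1097, Add(Add(Function('a')(-4), I), -140))) = Mul(1163, Add(-1097, Add(Add(Rational(21, 8), -448), -140))) = Mul(1163, Add(-1097, Add(Rational(-3563, 8), -140))) = Mul(1163, Add(-1097, Rational(-4683, 8))) = Mul(1163, Rational(-13459, 8)) = Rational(-15652817, 8)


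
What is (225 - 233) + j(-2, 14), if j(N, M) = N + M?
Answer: 4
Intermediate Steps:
j(N, M) = M + N
(225 - 233) + j(-2, 14) = (225 - 233) + (14 - 2) = -8 + 12 = 4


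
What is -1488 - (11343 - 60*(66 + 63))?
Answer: -5091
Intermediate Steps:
-1488 - (11343 - 60*(66 + 63)) = -1488 - (11343 - 60*129) = -1488 - (11343 - 7740) = -1488 - 1*3603 = -1488 - 3603 = -5091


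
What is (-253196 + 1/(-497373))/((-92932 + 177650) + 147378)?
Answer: -125932854109/115438283808 ≈ -1.0909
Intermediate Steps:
(-253196 + 1/(-497373))/((-92932 + 177650) + 147378) = (-253196 - 1/497373)/(84718 + 147378) = -125932854109/497373/232096 = -125932854109/497373*1/232096 = -125932854109/115438283808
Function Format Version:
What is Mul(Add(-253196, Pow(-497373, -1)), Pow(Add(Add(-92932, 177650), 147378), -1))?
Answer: Rational(-125932854109, 115438283808) ≈ -1.0909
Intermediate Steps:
Mul(Add(-253196, Pow(-497373, -1)), Pow(Add(Add(-92932, 177650), 147378), -1)) = Mul(Add(-253196, Rational(-1, 497373)), Pow(Add(84718, 147378), -1)) = Mul(Rational(-125932854109, 497373), Pow(232096, -1)) = Mul(Rational(-125932854109, 497373), Rational(1, 232096)) = Rational(-125932854109, 115438283808)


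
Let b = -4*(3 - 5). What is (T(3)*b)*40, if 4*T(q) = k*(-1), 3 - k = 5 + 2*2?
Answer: 480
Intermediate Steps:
k = -6 (k = 3 - (5 + 2*2) = 3 - (5 + 4) = 3 - 1*9 = 3 - 9 = -6)
b = 8 (b = -4*(-2) = 8)
T(q) = 3/2 (T(q) = (-6*(-1))/4 = (1/4)*6 = 3/2)
(T(3)*b)*40 = ((3/2)*8)*40 = 12*40 = 480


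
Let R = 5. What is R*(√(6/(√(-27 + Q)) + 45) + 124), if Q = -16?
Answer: 620 + 5*√(83205 - 258*I*√43)/43 ≈ 653.54 - 0.34098*I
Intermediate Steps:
R*(√(6/(√(-27 + Q)) + 45) + 124) = 5*(√(6/(√(-27 - 16)) + 45) + 124) = 5*(√(6/(√(-43)) + 45) + 124) = 5*(√(6/((I*√43)) + 45) + 124) = 5*(√(6*(-I*√43/43) + 45) + 124) = 5*(√(-6*I*√43/43 + 45) + 124) = 5*(√(45 - 6*I*√43/43) + 124) = 5*(124 + √(45 - 6*I*√43/43)) = 620 + 5*√(45 - 6*I*√43/43)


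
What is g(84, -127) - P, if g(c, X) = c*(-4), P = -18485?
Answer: 18149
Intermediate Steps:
g(c, X) = -4*c
g(84, -127) - P = -4*84 - 1*(-18485) = -336 + 18485 = 18149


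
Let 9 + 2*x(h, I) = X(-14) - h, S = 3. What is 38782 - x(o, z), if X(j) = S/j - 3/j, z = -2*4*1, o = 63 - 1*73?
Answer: 77563/2 ≈ 38782.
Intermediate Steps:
o = -10 (o = 63 - 73 = -10)
z = -8 (z = -8*1 = -8)
X(j) = 0 (X(j) = 3/j - 3/j = 0)
x(h, I) = -9/2 - h/2 (x(h, I) = -9/2 + (0 - h)/2 = -9/2 + (-h)/2 = -9/2 - h/2)
38782 - x(o, z) = 38782 - (-9/2 - 1/2*(-10)) = 38782 - (-9/2 + 5) = 38782 - 1*1/2 = 38782 - 1/2 = 77563/2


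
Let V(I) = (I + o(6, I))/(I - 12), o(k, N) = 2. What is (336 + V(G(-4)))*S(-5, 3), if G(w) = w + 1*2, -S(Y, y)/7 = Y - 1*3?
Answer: 18816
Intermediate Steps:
S(Y, y) = 21 - 7*Y (S(Y, y) = -7*(Y - 1*3) = -7*(Y - 3) = -7*(-3 + Y) = 21 - 7*Y)
G(w) = 2 + w (G(w) = w + 2 = 2 + w)
V(I) = (2 + I)/(-12 + I) (V(I) = (I + 2)/(I - 12) = (2 + I)/(-12 + I))
(336 + V(G(-4)))*S(-5, 3) = (336 + (2 + (2 - 4))/(-12 + (2 - 4)))*(21 - 7*(-5)) = (336 + (2 - 2)/(-12 - 2))*(21 + 35) = (336 + 0/(-14))*56 = (336 - 1/14*0)*56 = (336 + 0)*56 = 336*56 = 18816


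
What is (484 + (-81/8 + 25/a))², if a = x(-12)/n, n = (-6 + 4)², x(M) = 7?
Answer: 747311569/3136 ≈ 2.3830e+5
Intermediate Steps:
n = 4 (n = (-2)² = 4)
a = 7/4 ≈ 1.7500
(484 + (-81/8 + 25/a))² = (484 + (-81/8 + 25/(7/4)))² = (484 + (-81*⅛ + 25*(4/7)))² = (484 + (-81/8 + 100/7))² = (484 + 233/56)² = (27337/56)² = 747311569/3136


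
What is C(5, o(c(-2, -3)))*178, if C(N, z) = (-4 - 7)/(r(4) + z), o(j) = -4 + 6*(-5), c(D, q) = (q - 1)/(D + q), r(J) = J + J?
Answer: 979/13 ≈ 75.308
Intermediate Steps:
r(J) = 2*J
c(D, q) = (-1 + q)/(D + q)
o(j) = -34 (o(j) = -4 - 30 = -34)
C(N, z) = -11/(8 + z) (C(N, z) = (-4 - 7)/(2*4 + z) = -11/(8 + z))
C(5, o(c(-2, -3)))*178 = -11/(8 - 34)*178 = -11/(-26)*178 = -11*(-1/26)*178 = (11/26)*178 = 979/13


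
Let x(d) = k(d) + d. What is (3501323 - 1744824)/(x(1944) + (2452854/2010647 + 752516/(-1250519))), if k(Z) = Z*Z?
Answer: 4416457258078128707/9506968657251889814 ≈ 0.46455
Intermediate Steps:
k(Z) = Z**2
x(d) = d + d**2 (x(d) = d**2 + d = d + d**2)
(3501323 - 1744824)/(x(1944) + (2452854/2010647 + 752516/(-1250519))) = (3501323 - 1744824)/(1944*(1 + 1944) + (2452854/2010647 + 752516/(-1250519))) = 1756499/(1944*1945 + (2452854*(1/2010647) + 752516*(-1/1250519))) = 1756499/(3781080 + (2452854/2010647 - 752516/1250519)) = 1756499/(3781080 + 1554296493374/2514352275793) = 1756499/(9506968657251889814/2514352275793) = 1756499*(2514352275793/9506968657251889814) = 4416457258078128707/9506968657251889814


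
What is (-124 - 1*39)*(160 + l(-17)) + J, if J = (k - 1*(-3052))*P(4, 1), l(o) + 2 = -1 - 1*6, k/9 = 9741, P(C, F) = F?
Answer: 66108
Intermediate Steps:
k = 87669 (k = 9*9741 = 87669)
l(o) = -9 (l(o) = -2 + (-1 - 1*6) = -2 + (-1 - 6) = -2 - 7 = -9)
J = 90721 (J = (87669 - 1*(-3052))*1 = (87669 + 3052)*1 = 90721*1 = 90721)
(-124 - 1*39)*(160 + l(-17)) + J = (-124 - 1*39)*(160 - 9) + 90721 = (-124 - 39)*151 + 90721 = -163*151 + 90721 = -24613 + 90721 = 66108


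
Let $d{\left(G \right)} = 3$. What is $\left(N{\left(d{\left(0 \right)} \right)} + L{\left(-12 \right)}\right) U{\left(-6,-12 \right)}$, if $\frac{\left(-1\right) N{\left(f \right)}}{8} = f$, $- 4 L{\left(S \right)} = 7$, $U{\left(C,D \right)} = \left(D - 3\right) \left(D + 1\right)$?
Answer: $- \frac{16995}{4} \approx -4248.8$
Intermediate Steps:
$U{\left(C,D \right)} = \left(1 + D\right) \left(-3 + D\right)$ ($U{\left(C,D \right)} = \left(-3 + D\right) \left(1 + D\right) = \left(1 + D\right) \left(-3 + D\right)$)
$L{\left(S \right)} = - \frac{7}{4}$ ($L{\left(S \right)} = \left(- \frac{1}{4}\right) 7 = - \frac{7}{4}$)
$N{\left(f \right)} = - 8 f$
$\left(N{\left(d{\left(0 \right)} \right)} + L{\left(-12 \right)}\right) U{\left(-6,-12 \right)} = \left(\left(-8\right) 3 - \frac{7}{4}\right) \left(-3 + \left(-12\right)^{2} - -24\right) = \left(-24 - \frac{7}{4}\right) \left(-3 + 144 + 24\right) = \left(- \frac{103}{4}\right) 165 = - \frac{16995}{4}$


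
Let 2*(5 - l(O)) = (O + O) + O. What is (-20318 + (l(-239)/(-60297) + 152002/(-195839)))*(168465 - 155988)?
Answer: -19760143985255011/77943922 ≈ -2.5352e+8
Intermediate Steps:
l(O) = 5 - 3*O/2 (l(O) = 5 - ((O + O) + O)/2 = 5 - (2*O + O)/2 = 5 - 3*O/2)
(-20318 + (l(-239)/(-60297) + 152002/(-195839)))*(168465 - 155988) = (-20318 + ((5 - 3/2*(-239))/(-60297) + 152002/(-195839)))*(168465 - 155988) = (-20318 + ((5 + 717/2)*(-1/60297) + 152002*(-1/195839)))*12477 = (-20318 + ((727/2)*(-1/60297) - 152002/195839))*12477 = (-20318 + (-727/120594 - 152002/195839))*12477 = (-20318 - 182900041/233831766)*12477 = -4751176721629/233831766*12477 = -19760143985255011/77943922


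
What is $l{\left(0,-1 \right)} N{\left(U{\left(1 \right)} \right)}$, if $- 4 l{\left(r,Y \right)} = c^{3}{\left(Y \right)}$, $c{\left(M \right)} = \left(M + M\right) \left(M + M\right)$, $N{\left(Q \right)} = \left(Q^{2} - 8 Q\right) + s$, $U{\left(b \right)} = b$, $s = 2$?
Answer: $80$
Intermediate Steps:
$N{\left(Q \right)} = 2 + Q^{2} - 8 Q$ ($N{\left(Q \right)} = \left(Q^{2} - 8 Q\right) + 2 = 2 + Q^{2} - 8 Q$)
$c{\left(M \right)} = 4 M^{2}$ ($c{\left(M \right)} = 2 M 2 M = 4 M^{2}$)
$l{\left(r,Y \right)} = - 16 Y^{6}$ ($l{\left(r,Y \right)} = - \frac{\left(4 Y^{2}\right)^{3}}{4} = - \frac{64 Y^{6}}{4} = - 16 Y^{6}$)
$l{\left(0,-1 \right)} N{\left(U{\left(1 \right)} \right)} = - 16 \left(-1\right)^{6} \left(2 + 1^{2} - 8\right) = \left(-16\right) 1 \left(2 + 1 - 8\right) = \left(-16\right) \left(-5\right) = 80$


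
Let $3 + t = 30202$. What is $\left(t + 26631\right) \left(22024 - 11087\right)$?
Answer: $621549710$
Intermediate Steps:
$t = 30199$ ($t = -3 + 30202 = 30199$)
$\left(t + 26631\right) \left(22024 - 11087\right) = \left(30199 + 26631\right) \left(22024 - 11087\right) = 56830 \cdot 10937 = 621549710$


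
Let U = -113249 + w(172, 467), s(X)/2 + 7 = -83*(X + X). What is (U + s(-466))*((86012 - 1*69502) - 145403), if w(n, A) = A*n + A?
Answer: -15755880320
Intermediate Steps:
w(n, A) = A + A*n
s(X) = -14 - 332*X (s(X) = -14 + 2*(-83*(X + X)) = -14 + 2*(-166*X) = -14 - 332*X)
U = -32458 (U = -113249 + 467*(1 + 172) = -113249 + 467*173 = -113249 + 80791 = -32458)
(U + s(-466))*((86012 - 1*69502) - 145403) = (-32458 + (-14 - 332*(-466)))*((86012 - 1*69502) - 145403) = (-32458 + (-14 + 154712))*((86012 - 69502) - 145403) = (-32458 + 154698)*(16510 - 145403) = 122240*(-128893) = -15755880320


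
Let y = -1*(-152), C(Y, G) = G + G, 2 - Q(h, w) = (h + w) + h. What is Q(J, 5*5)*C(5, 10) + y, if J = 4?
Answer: -468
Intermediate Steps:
Q(h, w) = 2 - w - 2*h (Q(h, w) = 2 - ((h + w) + h) = 2 - (w + 2*h) = 2 + (-w - 2*h) = 2 - w - 2*h)
C(Y, G) = 2*G
y = 152
Q(J, 5*5)*C(5, 10) + y = (2 - 5*5 - 2*4)*(2*10) + 152 = (2 - 1*25 - 8)*20 + 152 = (2 - 25 - 8)*20 + 152 = -31*20 + 152 = -620 + 152 = -468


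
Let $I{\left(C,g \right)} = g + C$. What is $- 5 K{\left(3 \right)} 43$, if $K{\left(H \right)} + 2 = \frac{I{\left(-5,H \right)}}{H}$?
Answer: $\frac{1720}{3} \approx 573.33$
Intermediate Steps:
$I{\left(C,g \right)} = C + g$
$K{\left(H \right)} = -2 + \frac{-5 + H}{H}$
$- 5 K{\left(3 \right)} 43 = - 5 \frac{-5 - 3}{3} \cdot 43 = - 5 \cdot \frac{1}{3} \left(-8\right) 43 = \left(-5\right) \left(- \frac{8}{3}\right) 43 = \frac{40}{3} \cdot 43 = \frac{1720}{3}$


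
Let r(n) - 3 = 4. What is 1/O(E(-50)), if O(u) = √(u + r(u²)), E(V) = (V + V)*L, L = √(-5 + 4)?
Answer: (7 - 100*I)^(-½) ≈ 0.073049 + 0.068114*I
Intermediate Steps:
r(n) = 7 (r(n) = 3 + 4 = 7)
L = I (L = √(-1) = I ≈ 1.0*I)
E(V) = 2*I*V (E(V) = (V + V)*I = (2*V)*I = 2*I*V)
O(u) = √(7 + u) (O(u) = √(u + 7) = √(7 + u))
1/O(E(-50)) = 1/(√(7 + 2*I*(-50))) = 1/(√(7 - 100*I)) = (7 - 100*I)^(-½)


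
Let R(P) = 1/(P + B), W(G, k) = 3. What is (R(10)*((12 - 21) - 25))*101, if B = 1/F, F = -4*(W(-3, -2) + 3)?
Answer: -82416/239 ≈ -344.84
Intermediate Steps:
F = -24 (F = -4*(3 + 3) = -4*6 = -24)
B = -1/24 (B = 1/(-24) = -1/24 ≈ -0.041667)
R(P) = 1/(-1/24 + P) (R(P) = 1/(P - 1/24) = 1/(-1/24 + P))
(R(10)*((12 - 21) - 25))*101 = ((24/(-1 + 24*10))*((12 - 21) - 25))*101 = ((24/(-1 + 240))*(-9 - 25))*101 = ((24/239)*(-34))*101 = -816/239*101 = -82416/239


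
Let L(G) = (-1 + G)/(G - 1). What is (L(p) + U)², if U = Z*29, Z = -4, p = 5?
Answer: 13225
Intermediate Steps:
U = -116 (U = -4*29 = -116)
L(G) = 1 (L(G) = (-1 + G)/(-1 + G) = 1)
(L(p) + U)² = (1 - 116)² = (-115)² = 13225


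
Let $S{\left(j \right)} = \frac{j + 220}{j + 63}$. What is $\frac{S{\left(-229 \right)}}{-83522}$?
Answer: $- \frac{9}{13864652} \approx -6.4913 \cdot 10^{-7}$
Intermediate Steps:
$S{\left(j \right)} = \frac{220 + j}{63 + j}$
$\frac{S{\left(-229 \right)}}{-83522} = \frac{\frac{1}{63 - 229} \left(220 - 229\right)}{-83522} = \frac{1}{-166} \left(-9\right) \left(- \frac{1}{83522}\right) = \left(- \frac{1}{166}\right) \left(-9\right) \left(- \frac{1}{83522}\right) = \frac{9}{166} \left(- \frac{1}{83522}\right) = - \frac{9}{13864652}$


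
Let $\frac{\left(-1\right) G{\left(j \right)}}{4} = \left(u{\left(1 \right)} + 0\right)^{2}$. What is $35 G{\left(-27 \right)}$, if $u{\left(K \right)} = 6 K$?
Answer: $-5040$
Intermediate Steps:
$G{\left(j \right)} = -144$ ($G{\left(j \right)} = - 4 \left(6 \cdot 1 + 0\right)^{2} = - 4 \left(6 + 0\right)^{2} = - 4 \cdot 6^{2} = \left(-4\right) 36 = -144$)
$35 G{\left(-27 \right)} = 35 \left(-144\right) = -5040$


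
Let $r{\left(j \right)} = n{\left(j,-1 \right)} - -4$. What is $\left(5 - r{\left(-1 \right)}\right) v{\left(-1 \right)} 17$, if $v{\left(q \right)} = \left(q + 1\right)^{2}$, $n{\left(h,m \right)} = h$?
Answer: $0$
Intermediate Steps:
$v{\left(q \right)} = \left(1 + q\right)^{2}$
$r{\left(j \right)} = 4 + j$ ($r{\left(j \right)} = j - -4 = j + 4 = 4 + j$)
$\left(5 - r{\left(-1 \right)}\right) v{\left(-1 \right)} 17 = \left(5 - \left(4 - 1\right)\right) \left(1 - 1\right)^{2} \cdot 17 = \left(5 - 3\right) 0^{2} \cdot 17 = \left(5 - 3\right) 0 \cdot 17 = 2 \cdot 0 \cdot 17 = 0 \cdot 17 = 0$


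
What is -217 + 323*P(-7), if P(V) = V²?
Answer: 15610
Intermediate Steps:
-217 + 323*P(-7) = -217 + 323*(-7)² = -217 + 323*49 = -217 + 15827 = 15610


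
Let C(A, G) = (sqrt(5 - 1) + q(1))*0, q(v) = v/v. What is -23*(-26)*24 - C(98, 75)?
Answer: 14352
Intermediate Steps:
q(v) = 1
C(A, G) = 0 (C(A, G) = (sqrt(5 - 1) + 1)*0 = (sqrt(4) + 1)*0 = (2 + 1)*0 = 3*0 = 0)
-23*(-26)*24 - C(98, 75) = -23*(-26)*24 - 1*0 = 598*24 + 0 = 14352 + 0 = 14352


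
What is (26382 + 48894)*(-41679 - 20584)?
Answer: -4686909588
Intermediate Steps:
(26382 + 48894)*(-41679 - 20584) = 75276*(-62263) = -4686909588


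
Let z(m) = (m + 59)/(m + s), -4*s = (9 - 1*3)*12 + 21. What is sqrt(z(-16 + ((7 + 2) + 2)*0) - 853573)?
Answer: I*sqrt(21039747881)/157 ≈ 923.89*I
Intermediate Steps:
s = -93/4 (s = -((9 - 1*3)*12 + 21)/4 = -((9 - 3)*12 + 21)/4 = -(6*12 + 21)/4 = -(72 + 21)/4 = -1/4*93 = -93/4 ≈ -23.250)
z(m) = (59 + m)/(-93/4 + m) (z(m) = (m + 59)/(m - 93/4) = (59 + m)/(-93/4 + m))
sqrt(z(-16 + ((7 + 2) + 2)*0) - 853573) = sqrt(4*(59 + (-16 + ((7 + 2) + 2)*0))/(-93 + 4*(-16 + ((7 + 2) + 2)*0)) - 853573) = sqrt(4*(59 + (-16 + (9 + 2)*0))/(-93 + 4*(-16 + (9 + 2)*0)) - 853573) = sqrt(4*(59 + (-16 + 11*0))/(-93 + 4*(-16 + 11*0)) - 853573) = sqrt(4*(59 + (-16 + 0))/(-93 + 4*(-16 + 0)) - 853573) = sqrt(4*(59 - 16)/(-93 + 4*(-16)) - 853573) = sqrt(4*43/(-93 - 64) - 853573) = sqrt(4*43/(-157) - 853573) = sqrt(4*(-1/157)*43 - 853573) = sqrt(-172/157 - 853573) = sqrt(-134011133/157) = I*sqrt(21039747881)/157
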